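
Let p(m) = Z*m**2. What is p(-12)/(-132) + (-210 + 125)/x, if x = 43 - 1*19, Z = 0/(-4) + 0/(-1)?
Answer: -85/24 ≈ -3.5417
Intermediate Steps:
Z = 0 (Z = 0*(-1/4) + 0*(-1) = 0 + 0 = 0)
x = 24 (x = 43 - 19 = 24)
p(m) = 0 (p(m) = 0*m**2 = 0)
p(-12)/(-132) + (-210 + 125)/x = 0/(-132) + (-210 + 125)/24 = 0*(-1/132) - 85*1/24 = 0 - 85/24 = -85/24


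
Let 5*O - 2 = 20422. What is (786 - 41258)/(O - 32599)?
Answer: 202360/142571 ≈ 1.4194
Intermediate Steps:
O = 20424/5 (O = 2/5 + (1/5)*20422 = 2/5 + 20422/5 = 20424/5 ≈ 4084.8)
(786 - 41258)/(O - 32599) = (786 - 41258)/(20424/5 - 32599) = -40472/(-142571/5) = -40472*(-5/142571) = 202360/142571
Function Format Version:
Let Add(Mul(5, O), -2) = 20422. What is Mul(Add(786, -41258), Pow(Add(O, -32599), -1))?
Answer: Rational(202360, 142571) ≈ 1.4194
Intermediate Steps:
O = Rational(20424, 5) (O = Add(Rational(2, 5), Mul(Rational(1, 5), 20422)) = Add(Rational(2, 5), Rational(20422, 5)) = Rational(20424, 5) ≈ 4084.8)
Mul(Add(786, -41258), Pow(Add(O, -32599), -1)) = Mul(Add(786, -41258), Pow(Add(Rational(20424, 5), -32599), -1)) = Mul(-40472, Pow(Rational(-142571, 5), -1)) = Mul(-40472, Rational(-5, 142571)) = Rational(202360, 142571)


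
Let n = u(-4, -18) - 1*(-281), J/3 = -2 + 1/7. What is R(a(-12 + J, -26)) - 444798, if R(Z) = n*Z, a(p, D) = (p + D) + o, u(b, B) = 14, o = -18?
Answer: -3240731/7 ≈ -4.6296e+5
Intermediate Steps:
J = -39/7 (J = 3*(-2 + 1/7) = 3*(-2 + ⅐) = 3*(-13/7) = -39/7 ≈ -5.5714)
n = 295 (n = 14 - 1*(-281) = 14 + 281 = 295)
a(p, D) = -18 + D + p (a(p, D) = (p + D) - 18 = (D + p) - 18 = -18 + D + p)
R(Z) = 295*Z
R(a(-12 + J, -26)) - 444798 = 295*(-18 - 26 + (-12 - 39/7)) - 444798 = 295*(-18 - 26 - 123/7) - 444798 = 295*(-431/7) - 444798 = -127145/7 - 444798 = -3240731/7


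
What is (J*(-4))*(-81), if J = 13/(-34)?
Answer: -2106/17 ≈ -123.88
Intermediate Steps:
J = -13/34 (J = 13*(-1/34) = -13/34 ≈ -0.38235)
(J*(-4))*(-81) = -(-13)*1*4/34*(-81) = -(-13)*4/34*(-81) = -13/34*(-4)*(-81) = (26/17)*(-81) = -2106/17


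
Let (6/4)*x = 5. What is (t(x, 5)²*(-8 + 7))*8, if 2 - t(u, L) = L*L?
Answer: -4232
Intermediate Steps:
x = 10/3 (x = (⅔)*5 = 10/3 ≈ 3.3333)
t(u, L) = 2 - L² (t(u, L) = 2 - L*L = 2 - L²)
(t(x, 5)²*(-8 + 7))*8 = ((2 - 1*5²)²*(-8 + 7))*8 = ((2 - 1*25)²*(-1))*8 = ((2 - 25)²*(-1))*8 = ((-23)²*(-1))*8 = (529*(-1))*8 = -529*8 = -4232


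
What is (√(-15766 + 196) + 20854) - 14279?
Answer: 6575 + 3*I*√1730 ≈ 6575.0 + 124.78*I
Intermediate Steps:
(√(-15766 + 196) + 20854) - 14279 = (√(-15570) + 20854) - 14279 = (3*I*√1730 + 20854) - 14279 = (20854 + 3*I*√1730) - 14279 = 6575 + 3*I*√1730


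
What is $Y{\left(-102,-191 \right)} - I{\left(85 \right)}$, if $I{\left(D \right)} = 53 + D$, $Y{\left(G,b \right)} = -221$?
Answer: $-359$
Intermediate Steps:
$Y{\left(-102,-191 \right)} - I{\left(85 \right)} = -221 - \left(53 + 85\right) = -221 - 138 = -359$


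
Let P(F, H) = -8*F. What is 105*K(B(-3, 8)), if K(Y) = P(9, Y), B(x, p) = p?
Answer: -7560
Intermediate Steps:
K(Y) = -72 (K(Y) = -8*9 = -72)
105*K(B(-3, 8)) = 105*(-72) = -7560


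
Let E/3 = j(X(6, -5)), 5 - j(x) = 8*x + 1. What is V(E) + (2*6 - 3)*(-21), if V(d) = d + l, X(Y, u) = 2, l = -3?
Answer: -228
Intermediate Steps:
j(x) = 4 - 8*x (j(x) = 5 - (8*x + 1) = 5 - (1 + 8*x) = 5 + (-1 - 8*x) = 4 - 8*x)
E = -36 (E = 3*(4 - 8*2) = 3*(4 - 16) = 3*(-12) = -36)
V(d) = -3 + d (V(d) = d - 3 = -3 + d)
V(E) + (2*6 - 3)*(-21) = (-3 - 36) + (2*6 - 3)*(-21) = -39 + (12 - 3)*(-21) = -39 + 9*(-21) = -39 - 189 = -228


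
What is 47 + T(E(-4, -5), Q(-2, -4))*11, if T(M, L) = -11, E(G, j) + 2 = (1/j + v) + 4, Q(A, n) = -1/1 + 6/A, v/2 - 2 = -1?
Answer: -74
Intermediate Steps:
v = 2 (v = 4 + 2*(-1) = 4 - 2 = 2)
Q(A, n) = -1 + 6/A (Q(A, n) = -1*1 + 6/A = -1 + 6/A)
E(G, j) = 4 + 1/j (E(G, j) = -2 + ((1/j + 2) + 4) = -2 + ((2 + 1/j) + 4) = -2 + (6 + 1/j) = 4 + 1/j)
47 + T(E(-4, -5), Q(-2, -4))*11 = 47 - 11*11 = 47 - 121 = -74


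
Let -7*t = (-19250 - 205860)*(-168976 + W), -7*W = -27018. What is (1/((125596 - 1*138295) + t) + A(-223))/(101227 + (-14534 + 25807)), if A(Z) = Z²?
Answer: 1293878520745459/2927091507648750 ≈ 0.44204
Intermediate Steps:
W = 27018/7 (W = -⅐*(-27018) = 27018/7 ≈ 3859.7)
t = -260185289540/49 (t = -(-19250 - 205860)*(-168976 + 27018/7)/7 = -(-225110)*(-1155814)/(7*7) = -⅐*260185289540/7 = -260185289540/49 ≈ -5.3099e+9)
(1/((125596 - 1*138295) + t) + A(-223))/(101227 + (-14534 + 25807)) = (1/((125596 - 1*138295) - 260185289540/49) + (-223)²)/(101227 + (-14534 + 25807)) = (1/((125596 - 138295) - 260185289540/49) + 49729)/(101227 + 11273) = (1/(-12699 - 260185289540/49) + 49729)/112500 = (1/(-260185911791/49) + 49729)*(1/112500) = (-49/260185911791 + 49729)*(1/112500) = (12938785207454590/260185911791)*(1/112500) = 1293878520745459/2927091507648750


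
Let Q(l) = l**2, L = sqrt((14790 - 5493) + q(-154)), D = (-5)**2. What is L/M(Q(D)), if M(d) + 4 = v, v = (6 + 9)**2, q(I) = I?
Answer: sqrt(9143)/221 ≈ 0.43267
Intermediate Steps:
D = 25
L = sqrt(9143) (L = sqrt((14790 - 5493) - 154) = sqrt(9297 - 154) = sqrt(9143) ≈ 95.619)
v = 225 (v = 15**2 = 225)
M(d) = 221 (M(d) = -4 + 225 = 221)
L/M(Q(D)) = sqrt(9143)/221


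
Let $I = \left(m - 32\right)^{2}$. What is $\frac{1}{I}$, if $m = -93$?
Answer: $\frac{1}{15625} \approx 6.4 \cdot 10^{-5}$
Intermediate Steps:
$I = 15625$ ($I = \left(-93 - 32\right)^{2} = \left(-125\right)^{2} = 15625$)
$\frac{1}{I} = \frac{1}{15625}$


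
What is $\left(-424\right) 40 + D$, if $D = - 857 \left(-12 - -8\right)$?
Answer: $-13532$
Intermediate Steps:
$D = 3428$ ($D = - 857 \left(-12 + 8\right) = \left(-857\right) \left(-4\right) = 3428$)
$\left(-424\right) 40 + D = \left(-424\right) 40 + 3428 = -16960 + 3428 = -13532$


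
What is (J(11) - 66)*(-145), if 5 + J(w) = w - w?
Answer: 10295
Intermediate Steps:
J(w) = -5 (J(w) = -5 + (w - w) = -5 + 0 = -5)
(J(11) - 66)*(-145) = (-5 - 66)*(-145) = -71*(-145) = 10295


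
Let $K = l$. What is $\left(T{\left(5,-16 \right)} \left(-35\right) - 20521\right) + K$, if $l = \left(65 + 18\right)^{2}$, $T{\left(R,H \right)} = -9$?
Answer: $-13317$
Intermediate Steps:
$l = 6889$ ($l = 83^{2} = 6889$)
$K = 6889$
$\left(T{\left(5,-16 \right)} \left(-35\right) - 20521\right) + K = \left(\left(-9\right) \left(-35\right) - 20521\right) + 6889 = \left(315 - 20521\right) + 6889 = -20206 + 6889 = -13317$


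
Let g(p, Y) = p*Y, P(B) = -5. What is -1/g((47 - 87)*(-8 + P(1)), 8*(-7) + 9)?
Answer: 1/24440 ≈ 4.0917e-5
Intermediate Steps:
g(p, Y) = Y*p
-1/g((47 - 87)*(-8 + P(1)), 8*(-7) + 9) = -1/((8*(-7) + 9)*((47 - 87)*(-8 - 5))) = -1/((-56 + 9)*(-40*(-13))) = -1/((-47*520)) = -1/(-24440) = -1*(-1/24440) = 1/24440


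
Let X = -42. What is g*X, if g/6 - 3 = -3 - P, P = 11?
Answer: 2772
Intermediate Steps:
g = -66 (g = 18 + 6*(-3 - 1*11) = 18 + 6*(-3 - 11) = 18 + 6*(-14) = 18 - 84 = -66)
g*X = -66*(-42) = 2772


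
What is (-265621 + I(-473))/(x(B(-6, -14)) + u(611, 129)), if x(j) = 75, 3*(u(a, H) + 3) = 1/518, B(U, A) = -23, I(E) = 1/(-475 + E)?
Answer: -65218455631/17678462 ≈ -3689.1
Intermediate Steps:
u(a, H) = -4661/1554 (u(a, H) = -3 + (⅓)/518 = -3 + (⅓)*(1/518) = -3 + 1/1554 = -4661/1554)
(-265621 + I(-473))/(x(B(-6, -14)) + u(611, 129)) = (-265621 + 1/(-475 - 473))/(75 - 4661/1554) = (-265621 + 1/(-948))/(111889/1554) = (-265621 - 1/948)*(1554/111889) = -251808709/948*1554/111889 = -65218455631/17678462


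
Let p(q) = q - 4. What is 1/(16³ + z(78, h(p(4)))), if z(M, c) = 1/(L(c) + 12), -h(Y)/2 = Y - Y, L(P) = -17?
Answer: 5/20479 ≈ 0.00024415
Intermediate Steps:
p(q) = -4 + q
h(Y) = 0 (h(Y) = -2*(Y - Y) = -2*0 = 0)
z(M, c) = -⅕ (z(M, c) = 1/(-17 + 12) = 1/(-5) = -⅕)
1/(16³ + z(78, h(p(4)))) = 1/(16³ - ⅕) = 1/(4096 - ⅕) = 1/(20479/5) = 5/20479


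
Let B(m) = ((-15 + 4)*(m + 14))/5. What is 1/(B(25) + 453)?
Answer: 5/1836 ≈ 0.0027233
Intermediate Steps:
B(m) = -154/5 - 11*m/5 (B(m) = -11*(14 + m)*(1/5) = (-154 - 11*m)*(1/5) = -154/5 - 11*m/5)
1/(B(25) + 453) = 1/((-154/5 - 11/5*25) + 453) = 1/((-154/5 - 55) + 453) = 1/(-429/5 + 453) = 1/(1836/5) = 5/1836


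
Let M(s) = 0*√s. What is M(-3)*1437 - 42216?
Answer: -42216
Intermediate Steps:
M(s) = 0
M(-3)*1437 - 42216 = 0*1437 - 42216 = 0 - 42216 = -42216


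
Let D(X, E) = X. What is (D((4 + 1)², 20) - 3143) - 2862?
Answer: -5980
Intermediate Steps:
(D((4 + 1)², 20) - 3143) - 2862 = ((4 + 1)² - 3143) - 2862 = (5² - 3143) - 2862 = (25 - 3143) - 2862 = -3118 - 2862 = -5980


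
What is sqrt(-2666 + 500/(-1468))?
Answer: I*sqrt(359126749)/367 ≈ 51.637*I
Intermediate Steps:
sqrt(-2666 + 500/(-1468)) = sqrt(-2666 + 500*(-1/1468)) = sqrt(-2666 - 125/367) = sqrt(-978547/367) = I*sqrt(359126749)/367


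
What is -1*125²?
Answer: -15625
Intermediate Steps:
-1*125² = -1*15625 = -15625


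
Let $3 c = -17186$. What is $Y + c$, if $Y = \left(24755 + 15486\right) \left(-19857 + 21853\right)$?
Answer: $\frac{240945922}{3} \approx 8.0315 \cdot 10^{7}$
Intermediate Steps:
$c = - \frac{17186}{3}$ ($c = \frac{1}{3} \left(-17186\right) = - \frac{17186}{3} \approx -5728.7$)
$Y = 80321036$ ($Y = 40241 \cdot 1996 = 80321036$)
$Y + c = 80321036 - \frac{17186}{3} = \frac{240945922}{3}$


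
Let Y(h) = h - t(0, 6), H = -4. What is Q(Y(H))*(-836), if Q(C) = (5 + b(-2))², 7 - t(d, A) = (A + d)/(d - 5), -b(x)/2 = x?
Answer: -67716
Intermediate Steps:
b(x) = -2*x
t(d, A) = 7 - (A + d)/(-5 + d) (t(d, A) = 7 - (A + d)/(d - 5) = 7 - (A + d)/(-5 + d))
Y(h) = -41/5 + h (Y(h) = h - (-35 - 1*6 + 6*0)/(-5 + 0) = h - (-35 - 6 + 0)/(-5) = h - (-1)*(-41)/5 = h - 1*41/5 = h - 41/5 = -41/5 + h)
Q(C) = 81 (Q(C) = (5 - 2*(-2))² = (5 + 4)² = 9² = 81)
Q(Y(H))*(-836) = 81*(-836) = -67716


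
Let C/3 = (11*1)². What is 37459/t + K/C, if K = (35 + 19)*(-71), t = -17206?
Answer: -26521807/2081926 ≈ -12.739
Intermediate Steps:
C = 363 (C = 3*(11*1)² = 3*11² = 3*121 = 363)
K = -3834 (K = 54*(-71) = -3834)
37459/t + K/C = 37459/(-17206) - 3834/363 = 37459*(-1/17206) - 3834*1/363 = -37459/17206 - 1278/121 = -26521807/2081926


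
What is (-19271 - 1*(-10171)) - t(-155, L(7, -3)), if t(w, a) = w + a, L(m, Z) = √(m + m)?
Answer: -8945 - √14 ≈ -8948.7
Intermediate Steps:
L(m, Z) = √2*√m (L(m, Z) = √(2*m) = √2*√m)
t(w, a) = a + w
(-19271 - 1*(-10171)) - t(-155, L(7, -3)) = (-19271 - 1*(-10171)) - (√2*√7 - 155) = (-19271 + 10171) - (√14 - 155) = -9100 - (-155 + √14) = -9100 + (155 - √14) = -8945 - √14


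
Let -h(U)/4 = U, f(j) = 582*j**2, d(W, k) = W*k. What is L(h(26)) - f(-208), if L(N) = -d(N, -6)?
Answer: -25180272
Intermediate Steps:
h(U) = -4*U
L(N) = 6*N (L(N) = -N*(-6) = -(-6)*N = 6*N)
L(h(26)) - f(-208) = 6*(-4*26) - 582*(-208)**2 = 6*(-104) - 582*43264 = -624 - 1*25179648 = -624 - 25179648 = -25180272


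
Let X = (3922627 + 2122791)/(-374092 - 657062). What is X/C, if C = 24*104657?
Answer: -3022709/1295009810136 ≈ -2.3341e-6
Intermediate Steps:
C = 2511768
X = -3022709/515577 (X = 6045418/(-1031154) = 6045418*(-1/1031154) = -3022709/515577 ≈ -5.8628)
X/C = -3022709/515577/2511768 = -3022709/515577*1/2511768 = -3022709/1295009810136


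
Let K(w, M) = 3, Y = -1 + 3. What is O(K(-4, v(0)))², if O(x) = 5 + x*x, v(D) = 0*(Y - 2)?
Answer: 196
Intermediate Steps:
Y = 2
v(D) = 0 (v(D) = 0*(2 - 2) = 0*0 = 0)
O(x) = 5 + x²
O(K(-4, v(0)))² = (5 + 3²)² = (5 + 9)² = 14² = 196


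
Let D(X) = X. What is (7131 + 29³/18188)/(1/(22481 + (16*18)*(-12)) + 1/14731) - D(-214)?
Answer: 36355950635382067/613954128 ≈ 5.9216e+7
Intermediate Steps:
(7131 + 29³/18188)/(1/(22481 + (16*18)*(-12)) + 1/14731) - D(-214) = (7131 + 29³/18188)/(1/(22481 + (16*18)*(-12)) + 1/14731) - 1*(-214) = (7131 + 24389*(1/18188))/(1/(22481 + 288*(-12)) + 1/14731) + 214 = (7131 + 24389/18188)/(1/(22481 - 3456) + 1/14731) + 214 = 129723017/(18188*(1/19025 + 1/14731)) + 214 = 129723017/(18188*(33756/280257275)) + 214 = (129723017/18188)*(280257275/33756) + 214 = 36355819249198675/613954128 + 214 = 36355950635382067/613954128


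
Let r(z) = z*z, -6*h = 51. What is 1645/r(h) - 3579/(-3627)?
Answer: 8299997/349401 ≈ 23.755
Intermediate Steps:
h = -17/2 (h = -⅙*51 = -17/2 ≈ -8.5000)
r(z) = z²
1645/r(h) - 3579/(-3627) = 1645/((-17/2)²) - 3579/(-3627) = 1645/(289/4) - 3579*(-1/3627) = 1645*(4/289) + 1193/1209 = 6580/289 + 1193/1209 = 8299997/349401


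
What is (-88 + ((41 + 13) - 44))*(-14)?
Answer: 1092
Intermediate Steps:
(-88 + ((41 + 13) - 44))*(-14) = (-88 + (54 - 44))*(-14) = (-88 + 10)*(-14) = -78*(-14) = 1092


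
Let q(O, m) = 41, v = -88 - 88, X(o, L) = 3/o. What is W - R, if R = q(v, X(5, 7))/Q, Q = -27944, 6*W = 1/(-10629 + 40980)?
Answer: 3747145/2544385032 ≈ 0.0014727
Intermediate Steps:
W = 1/182106 (W = 1/(6*(-10629 + 40980)) = (⅙)/30351 = (⅙)*(1/30351) = 1/182106 ≈ 5.4913e-6)
v = -176
R = -41/27944 (R = 41/(-27944) = 41*(-1/27944) = -41/27944 ≈ -0.0014672)
W - R = 1/182106 - 1*(-41/27944) = 1/182106 + 41/27944 = 3747145/2544385032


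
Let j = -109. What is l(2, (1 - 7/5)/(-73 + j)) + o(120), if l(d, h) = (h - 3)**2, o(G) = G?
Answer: 26703496/207025 ≈ 128.99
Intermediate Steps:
l(d, h) = (-3 + h)**2
l(2, (1 - 7/5)/(-73 + j)) + o(120) = (-3 + (1 - 7/5)/(-73 - 109))**2 + 120 = (-3 + (1 - 7*1/5)/(-182))**2 + 120 = (-3 + (1 - 7/5)*(-1/182))**2 + 120 = (-3 - 2/5*(-1/182))**2 + 120 = (-3 + 1/455)**2 + 120 = (-1364/455)**2 + 120 = 1860496/207025 + 120 = 26703496/207025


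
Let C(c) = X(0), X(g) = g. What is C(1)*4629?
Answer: 0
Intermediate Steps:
C(c) = 0
C(1)*4629 = 0*4629 = 0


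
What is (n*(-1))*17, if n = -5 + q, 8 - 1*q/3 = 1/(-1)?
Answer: -374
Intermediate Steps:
q = 27 (q = 24 - 3/(-1) = 24 - 3*(-1) = 24 + 3 = 27)
n = 22 (n = -5 + 27 = 22)
(n*(-1))*17 = (22*(-1))*17 = -22*17 = -374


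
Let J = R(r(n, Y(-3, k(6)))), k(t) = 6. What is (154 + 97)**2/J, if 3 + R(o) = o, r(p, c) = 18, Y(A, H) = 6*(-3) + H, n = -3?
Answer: 63001/15 ≈ 4200.1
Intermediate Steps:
Y(A, H) = -18 + H
R(o) = -3 + o
J = 15 (J = -3 + 18 = 15)
(154 + 97)**2/J = (154 + 97)**2/15 = 251**2*(1/15) = 63001*(1/15) = 63001/15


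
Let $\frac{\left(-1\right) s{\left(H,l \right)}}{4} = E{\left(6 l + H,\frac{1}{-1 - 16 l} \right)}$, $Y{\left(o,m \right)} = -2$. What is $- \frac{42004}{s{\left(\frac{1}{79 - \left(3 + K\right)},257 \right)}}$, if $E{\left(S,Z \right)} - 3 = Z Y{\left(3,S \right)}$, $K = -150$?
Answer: $\frac{43190613}{12341} \approx 3499.8$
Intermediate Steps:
$E{\left(S,Z \right)} = 3 - 2 Z$ ($E{\left(S,Z \right)} = 3 + Z \left(-2\right) = 3 - 2 Z$)
$s{\left(H,l \right)} = -12 + \frac{8}{-1 - 16 l}$ ($s{\left(H,l \right)} = - 4 \left(3 - \frac{2}{-1 - 16 l}\right) = -12 + \frac{8}{-1 - 16 l}$)
$- \frac{42004}{s{\left(\frac{1}{79 - \left(3 + K\right)},257 \right)}} = - \frac{42004}{4 \frac{1}{1 + 16 \cdot 257} \left(-5 - 12336\right)} = - \frac{42004}{4 \frac{1}{1 + 4112} \left(-5 - 12336\right)} = - \frac{42004}{4 \cdot \frac{1}{4113} \left(-12341\right)} = - \frac{42004}{- \frac{49364}{4113}} = \left(-42004\right) \left(- \frac{4113}{49364}\right) = \frac{43190613}{12341}$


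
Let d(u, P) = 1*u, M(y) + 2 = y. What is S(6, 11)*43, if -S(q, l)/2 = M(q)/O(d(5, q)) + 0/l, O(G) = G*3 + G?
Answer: -86/5 ≈ -17.200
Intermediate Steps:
M(y) = -2 + y
d(u, P) = u
O(G) = 4*G (O(G) = 3*G + G = 4*G)
S(q, l) = 1/5 - q/10 (S(q, l) = -2*((-2 + q)/((4*5)) + 0/l) = -2*((-2 + q)/20 + 0) = -2*((-2 + q)*(1/20) + 0) = -2*((-1/10 + q/20) + 0) = -2*(-1/10 + q/20) = 1/5 - q/10)
S(6, 11)*43 = (1/5 - 1/10*6)*43 = (1/5 - 3/5)*43 = -2/5*43 = -86/5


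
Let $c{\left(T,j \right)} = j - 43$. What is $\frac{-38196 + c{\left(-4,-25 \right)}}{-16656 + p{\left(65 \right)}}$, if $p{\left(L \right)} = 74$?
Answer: $\frac{19132}{8291} \approx 2.3076$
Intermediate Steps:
$c{\left(T,j \right)} = -43 + j$
$\frac{-38196 + c{\left(-4,-25 \right)}}{-16656 + p{\left(65 \right)}} = \frac{-38196 - 68}{-16656 + 74} = \frac{-38196 - 68}{-16582} = \left(-38264\right) \left(- \frac{1}{16582}\right) = \frac{19132}{8291}$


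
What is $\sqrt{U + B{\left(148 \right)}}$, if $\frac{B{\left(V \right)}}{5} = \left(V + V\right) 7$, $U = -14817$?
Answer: $i \sqrt{4457} \approx 66.761 i$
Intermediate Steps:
$B{\left(V \right)} = 70 V$ ($B{\left(V \right)} = 5 \left(V + V\right) 7 = 5 \cdot 2 V 7 = 5 \cdot 14 V = 70 V$)
$\sqrt{U + B{\left(148 \right)}} = \sqrt{-14817 + 70 \cdot 148} = \sqrt{-14817 + 10360} = \sqrt{-4457} = i \sqrt{4457}$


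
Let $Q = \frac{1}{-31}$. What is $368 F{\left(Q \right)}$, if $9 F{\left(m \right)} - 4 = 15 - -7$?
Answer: $\frac{9568}{9} \approx 1063.1$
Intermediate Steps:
$Q = - \frac{1}{31} \approx -0.032258$
$F{\left(m \right)} = \frac{26}{9}$ ($F{\left(m \right)} = \frac{4}{9} + \frac{15 - -7}{9} = \frac{4}{9} + \frac{15 + 7}{9} = \frac{4}{9} + \frac{1}{9} \cdot 22 = \frac{4}{9} + \frac{22}{9} = \frac{26}{9}$)
$368 F{\left(Q \right)} = 368 \cdot \frac{26}{9} = \frac{9568}{9}$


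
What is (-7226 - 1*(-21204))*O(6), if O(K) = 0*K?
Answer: 0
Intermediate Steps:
O(K) = 0
(-7226 - 1*(-21204))*O(6) = (-7226 - 1*(-21204))*0 = (-7226 + 21204)*0 = 13978*0 = 0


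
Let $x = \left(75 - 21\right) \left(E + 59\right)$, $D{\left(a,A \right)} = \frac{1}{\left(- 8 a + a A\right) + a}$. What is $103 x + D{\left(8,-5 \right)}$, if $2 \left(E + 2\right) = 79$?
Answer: $\frac{51526367}{96} \approx 5.3673 \cdot 10^{5}$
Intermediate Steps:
$E = \frac{75}{2}$ ($E = -2 + \frac{1}{2} \cdot 79 = -2 + \frac{79}{2} = \frac{75}{2} \approx 37.5$)
$D{\left(a,A \right)} = \frac{1}{- 7 a + A a}$ ($D{\left(a,A \right)} = \frac{1}{\left(- 8 a + A a\right) + a} = \frac{1}{- 7 a + A a}$)
$x = 5211$ ($x = \left(75 - 21\right) \left(\frac{75}{2} + 59\right) = 54 \cdot \frac{193}{2} = 5211$)
$103 x + D{\left(8,-5 \right)} = 103 \cdot 5211 + \frac{1}{8 \left(-7 - 5\right)} = 536733 + \frac{1}{8 \left(-12\right)} = 536733 + \frac{1}{8} \left(- \frac{1}{12}\right) = 536733 - \frac{1}{96} = \frac{51526367}{96}$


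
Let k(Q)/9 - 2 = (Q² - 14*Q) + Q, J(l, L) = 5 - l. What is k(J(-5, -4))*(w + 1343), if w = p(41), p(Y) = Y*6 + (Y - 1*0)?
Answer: -410760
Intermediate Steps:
p(Y) = 7*Y (p(Y) = 6*Y + (Y + 0) = 6*Y + Y = 7*Y)
k(Q) = 18 - 117*Q + 9*Q² (k(Q) = 18 + 9*((Q² - 14*Q) + Q) = 18 + 9*(Q² - 13*Q) = 18 + (-117*Q + 9*Q²) = 18 - 117*Q + 9*Q²)
w = 287 (w = 7*41 = 287)
k(J(-5, -4))*(w + 1343) = (18 - 117*(5 - 1*(-5)) + 9*(5 - 1*(-5))²)*(287 + 1343) = (18 - 117*(5 + 5) + 9*(5 + 5)²)*1630 = (18 - 117*10 + 9*10²)*1630 = (18 - 1170 + 9*100)*1630 = (18 - 1170 + 900)*1630 = -252*1630 = -410760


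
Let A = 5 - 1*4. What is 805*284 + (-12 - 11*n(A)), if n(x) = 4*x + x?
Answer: 228553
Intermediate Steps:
A = 1 (A = 5 - 4 = 1)
n(x) = 5*x
805*284 + (-12 - 11*n(A)) = 805*284 + (-12 - 55) = 228620 + (-12 - 11*5) = 228620 + (-12 - 55) = 228620 - 67 = 228553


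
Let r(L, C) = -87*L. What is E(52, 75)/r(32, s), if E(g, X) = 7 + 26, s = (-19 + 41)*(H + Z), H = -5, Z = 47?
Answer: -11/928 ≈ -0.011853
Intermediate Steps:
s = 924 (s = (-19 + 41)*(-5 + 47) = 22*42 = 924)
E(g, X) = 33
E(52, 75)/r(32, s) = 33/((-87*32)) = 33/(-2784) = 33*(-1/2784) = -11/928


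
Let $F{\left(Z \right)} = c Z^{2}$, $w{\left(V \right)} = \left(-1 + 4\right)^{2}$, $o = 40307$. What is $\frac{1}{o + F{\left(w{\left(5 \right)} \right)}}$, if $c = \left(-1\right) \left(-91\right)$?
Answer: $\frac{1}{47678} \approx 2.0974 \cdot 10^{-5}$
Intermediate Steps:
$c = 91$
$w{\left(V \right)} = 9$ ($w{\left(V \right)} = 3^{2} = 9$)
$F{\left(Z \right)} = 91 Z^{2}$
$\frac{1}{o + F{\left(w{\left(5 \right)} \right)}} = \frac{1}{40307 + 91 \cdot 9^{2}} = \frac{1}{40307 + 91 \cdot 81} = \frac{1}{40307 + 7371} = \frac{1}{47678}$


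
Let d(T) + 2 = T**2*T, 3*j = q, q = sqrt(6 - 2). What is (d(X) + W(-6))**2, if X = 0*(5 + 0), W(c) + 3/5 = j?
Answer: 841/225 ≈ 3.7378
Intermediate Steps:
q = 2 (q = sqrt(4) = 2)
j = 2/3 (j = (1/3)*2 = 2/3 ≈ 0.66667)
W(c) = 1/15 (W(c) = -3/5 + 2/3 = 1/15)
X = 0 (X = 0*5 = 0)
d(T) = -2 + T**3 (d(T) = -2 + T**2*T = -2 + T**3)
(d(X) + W(-6))**2 = ((-2 + 0**3) + 1/15)**2 = ((-2 + 0) + 1/15)**2 = (-2 + 1/15)**2 = (-29/15)**2 = 841/225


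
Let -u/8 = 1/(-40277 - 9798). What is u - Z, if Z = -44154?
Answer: 2211011558/50075 ≈ 44154.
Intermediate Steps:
u = 8/50075 (u = -8/(-40277 - 9798) = -8/(-50075) = -8*(-1/50075) = 8/50075 ≈ 0.00015976)
u - Z = 8/50075 - 1*(-44154) = 8/50075 + 44154 = 2211011558/50075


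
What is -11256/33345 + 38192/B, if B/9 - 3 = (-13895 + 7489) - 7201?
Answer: -68012/104715 ≈ -0.64950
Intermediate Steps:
B = -122436 (B = 27 + 9*((-13895 + 7489) - 7201) = 27 + 9*(-6406 - 7201) = 27 + 9*(-13607) = 27 - 122463 = -122436)
-11256/33345 + 38192/B = -11256/33345 + 38192/(-122436) = -11256*1/33345 + 38192*(-1/122436) = -3752/11115 - 9548/30609 = -68012/104715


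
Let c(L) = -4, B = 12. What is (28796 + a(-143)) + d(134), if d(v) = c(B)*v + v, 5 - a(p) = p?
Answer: 28542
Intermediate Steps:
a(p) = 5 - p
d(v) = -3*v (d(v) = -4*v + v = -3*v)
(28796 + a(-143)) + d(134) = (28796 + (5 - 1*(-143))) - 3*134 = (28796 + (5 + 143)) - 402 = (28796 + 148) - 402 = 28944 - 402 = 28542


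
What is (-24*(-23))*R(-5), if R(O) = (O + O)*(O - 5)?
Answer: 55200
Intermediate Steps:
R(O) = 2*O*(-5 + O) (R(O) = (2*O)*(-5 + O) = 2*O*(-5 + O))
(-24*(-23))*R(-5) = (-24*(-23))*(2*(-5)*(-5 - 5)) = 552*(2*(-5)*(-10)) = 552*100 = 55200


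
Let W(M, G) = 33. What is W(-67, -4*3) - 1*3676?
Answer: -3643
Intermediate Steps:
W(-67, -4*3) - 1*3676 = 33 - 1*3676 = 33 - 3676 = -3643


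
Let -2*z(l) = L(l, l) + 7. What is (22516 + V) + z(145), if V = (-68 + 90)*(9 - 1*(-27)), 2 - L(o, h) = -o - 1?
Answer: 46461/2 ≈ 23231.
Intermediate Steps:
L(o, h) = 3 + o (L(o, h) = 2 - (-o - 1) = 2 - (-1 - o) = 2 + (1 + o) = 3 + o)
z(l) = -5 - l/2 (z(l) = -((3 + l) + 7)/2 = -(10 + l)/2 = -5 - l/2)
V = 792 (V = 22*(9 + 27) = 22*36 = 792)
(22516 + V) + z(145) = (22516 + 792) + (-5 - ½*145) = 23308 + (-5 - 145/2) = 23308 - 155/2 = 46461/2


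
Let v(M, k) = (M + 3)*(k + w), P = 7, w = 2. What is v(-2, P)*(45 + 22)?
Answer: 603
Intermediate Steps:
v(M, k) = (2 + k)*(3 + M) (v(M, k) = (M + 3)*(k + 2) = (3 + M)*(2 + k) = (2 + k)*(3 + M))
v(-2, P)*(45 + 22) = (6 + 2*(-2) + 3*7 - 2*7)*(45 + 22) = (6 - 4 + 21 - 14)*67 = 9*67 = 603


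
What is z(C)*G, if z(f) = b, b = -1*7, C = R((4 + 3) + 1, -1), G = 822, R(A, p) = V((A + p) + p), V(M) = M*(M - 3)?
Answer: -5754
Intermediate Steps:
V(M) = M*(-3 + M)
R(A, p) = (A + 2*p)*(-3 + A + 2*p) (R(A, p) = ((A + p) + p)*(-3 + ((A + p) + p)) = (A + 2*p)*(-3 + (A + 2*p)) = (A + 2*p)*(-3 + A + 2*p))
C = 18 (C = (((4 + 3) + 1) + 2*(-1))*(-3 + ((4 + 3) + 1) + 2*(-1)) = ((7 + 1) - 2)*(-3 + (7 + 1) - 2) = (8 - 2)*(-3 + 8 - 2) = 6*3 = 18)
b = -7
z(f) = -7
z(C)*G = -7*822 = -5754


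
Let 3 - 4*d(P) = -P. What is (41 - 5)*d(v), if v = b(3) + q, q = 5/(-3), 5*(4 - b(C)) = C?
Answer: 213/5 ≈ 42.600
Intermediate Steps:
b(C) = 4 - C/5
q = -5/3 (q = 5*(-1/3) = -5/3 ≈ -1.6667)
v = 26/15 (v = (4 - 1/5*3) - 5/3 = (4 - 3/5) - 5/3 = 17/5 - 5/3 = 26/15 ≈ 1.7333)
d(P) = 3/4 + P/4 (d(P) = 3/4 - (-1)*P/4 = 3/4 + P/4)
(41 - 5)*d(v) = (41 - 5)*(3/4 + (1/4)*(26/15)) = 36*(3/4 + 13/30) = 36*(71/60) = 213/5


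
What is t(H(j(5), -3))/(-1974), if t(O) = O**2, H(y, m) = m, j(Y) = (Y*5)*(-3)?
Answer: -3/658 ≈ -0.0045593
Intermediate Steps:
j(Y) = -15*Y (j(Y) = (5*Y)*(-3) = -15*Y)
t(H(j(5), -3))/(-1974) = (-3)**2/(-1974) = 9*(-1/1974) = -3/658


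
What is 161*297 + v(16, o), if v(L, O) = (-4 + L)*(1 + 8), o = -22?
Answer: 47925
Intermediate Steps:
v(L, O) = -36 + 9*L (v(L, O) = (-4 + L)*9 = -36 + 9*L)
161*297 + v(16, o) = 161*297 + (-36 + 9*16) = 47817 + (-36 + 144) = 47817 + 108 = 47925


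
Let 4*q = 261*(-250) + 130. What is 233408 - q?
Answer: 249688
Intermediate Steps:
q = -16280 (q = (261*(-250) + 130)/4 = (-65250 + 130)/4 = (¼)*(-65120) = -16280)
233408 - q = 233408 - 1*(-16280) = 233408 + 16280 = 249688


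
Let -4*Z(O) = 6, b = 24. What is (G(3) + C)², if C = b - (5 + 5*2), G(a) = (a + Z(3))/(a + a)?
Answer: 1369/16 ≈ 85.563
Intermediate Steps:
Z(O) = -3/2 (Z(O) = -¼*6 = -3/2)
G(a) = (-3/2 + a)/(2*a) (G(a) = (a - 3/2)/(a + a) = (-3/2 + a)/((2*a)) = (-3/2 + a)*(1/(2*a)) = (-3/2 + a)/(2*a))
C = 9 (C = 24 - (5 + 5*2) = 24 - (5 + 10) = 24 - 1*15 = 24 - 15 = 9)
(G(3) + C)² = ((¼)*(-3 + 2*3)/3 + 9)² = ((¼)*(⅓)*(-3 + 6) + 9)² = ((¼)*(⅓)*3 + 9)² = (¼ + 9)² = (37/4)² = 1369/16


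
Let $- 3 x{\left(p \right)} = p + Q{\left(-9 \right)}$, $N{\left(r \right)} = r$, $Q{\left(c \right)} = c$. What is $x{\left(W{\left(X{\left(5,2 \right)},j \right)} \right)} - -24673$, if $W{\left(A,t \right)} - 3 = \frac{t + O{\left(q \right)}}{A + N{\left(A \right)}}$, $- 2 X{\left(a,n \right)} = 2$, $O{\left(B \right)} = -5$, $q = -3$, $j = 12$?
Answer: $\frac{148057}{6} \approx 24676.0$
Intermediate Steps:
$X{\left(a,n \right)} = -1$ ($X{\left(a,n \right)} = \left(- \frac{1}{2}\right) 2 = -1$)
$W{\left(A,t \right)} = 3 + \frac{-5 + t}{2 A}$ ($W{\left(A,t \right)} = 3 + \frac{t - 5}{A + A} = 3 + \frac{-5 + t}{2 A}$)
$x{\left(p \right)} = 3 - \frac{p}{3}$ ($x{\left(p \right)} = - \frac{p - 9}{3} = - \frac{-9 + p}{3} = 3 - \frac{p}{3}$)
$x{\left(W{\left(X{\left(5,2 \right)},j \right)} \right)} - -24673 = \left(3 - \frac{\frac{1}{2} \frac{1}{-1} \left(-5 + 12 + 6 \left(-1\right)\right)}{3}\right) - -24673 = \left(3 - \frac{\frac{1}{2} \left(-1\right) \left(-5 + 12 - 6\right)}{3}\right) + 24673 = \left(3 - \frac{\frac{1}{2} \left(-1\right) 1}{3}\right) + 24673 = \left(3 - - \frac{1}{6}\right) + 24673 = \left(3 + \frac{1}{6}\right) + 24673 = \frac{19}{6} + 24673 = \frac{148057}{6}$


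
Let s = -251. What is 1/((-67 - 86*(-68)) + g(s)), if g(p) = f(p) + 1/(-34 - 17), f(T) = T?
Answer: 51/282029 ≈ 0.00018083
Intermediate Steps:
g(p) = -1/51 + p (g(p) = p + 1/(-34 - 17) = p + 1/(-51) = p - 1/51 = -1/51 + p)
1/((-67 - 86*(-68)) + g(s)) = 1/((-67 - 86*(-68)) + (-1/51 - 251)) = 1/((-67 + 5848) - 12802/51) = 1/(5781 - 12802/51) = 1/(282029/51) = 51/282029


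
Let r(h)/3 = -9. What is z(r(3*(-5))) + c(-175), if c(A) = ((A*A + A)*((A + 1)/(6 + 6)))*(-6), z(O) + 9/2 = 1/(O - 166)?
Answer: 1022570161/386 ≈ 2.6491e+6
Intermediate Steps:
r(h) = -27 (r(h) = 3*(-9) = -27)
z(O) = -9/2 + 1/(-166 + O) (z(O) = -9/2 + 1/(O - 166) = -9/2 + 1/(-166 + O))
c(A) = -6*(1/12 + A/12)*(A + A²) (c(A) = ((A² + A)*((1 + A)/12))*(-6) = ((A + A²)*((1 + A)*(1/12)))*(-6) = ((A + A²)*(1/12 + A/12))*(-6) = ((1/12 + A/12)*(A + A²))*(-6) = -6*(1/12 + A/12)*(A + A²))
z(r(3*(-5))) + c(-175) = (1496 - 9*(-27))/(2*(-166 - 27)) - ½*(-175)*(1 + (-175)² + 2*(-175)) = (½)*(1496 + 243)/(-193) - ½*(-175)*(1 + 30625 - 350) = (½)*(-1/193)*1739 - ½*(-175)*30276 = -1739/386 + 2649150 = 1022570161/386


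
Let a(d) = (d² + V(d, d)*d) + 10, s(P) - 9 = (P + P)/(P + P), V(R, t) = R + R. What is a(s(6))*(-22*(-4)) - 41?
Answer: 27239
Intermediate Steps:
V(R, t) = 2*R
s(P) = 10 (s(P) = 9 + (P + P)/(P + P) = 9 + (2*P)/((2*P)) = 9 + (2*P)*(1/(2*P)) = 9 + 1 = 10)
a(d) = 10 + 3*d² (a(d) = (d² + (2*d)*d) + 10 = (d² + 2*d²) + 10 = 3*d² + 10 = 10 + 3*d²)
a(s(6))*(-22*(-4)) - 41 = (10 + 3*10²)*(-22*(-4)) - 41 = (10 + 3*100)*88 - 41 = (10 + 300)*88 - 41 = 310*88 - 41 = 27280 - 41 = 27239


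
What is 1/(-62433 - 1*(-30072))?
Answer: -1/32361 ≈ -3.0901e-5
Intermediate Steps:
1/(-62433 - 1*(-30072)) = 1/(-62433 + 30072) = 1/(-32361) = -1/32361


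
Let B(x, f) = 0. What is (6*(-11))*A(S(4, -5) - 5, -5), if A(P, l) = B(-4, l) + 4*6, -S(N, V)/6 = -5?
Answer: -1584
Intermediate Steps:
S(N, V) = 30 (S(N, V) = -6*(-5) = 30)
A(P, l) = 24 (A(P, l) = 0 + 4*6 = 0 + 24 = 24)
(6*(-11))*A(S(4, -5) - 5, -5) = (6*(-11))*24 = -66*24 = -1584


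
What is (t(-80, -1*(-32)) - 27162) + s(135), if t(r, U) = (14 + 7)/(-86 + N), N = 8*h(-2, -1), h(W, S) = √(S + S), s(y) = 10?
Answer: -34048909/1254 - 14*I*√2/627 ≈ -27152.0 - 0.031577*I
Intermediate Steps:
h(W, S) = √2*√S (h(W, S) = √(2*S) = √2*√S)
N = 8*I*√2 (N = 8*(√2*√(-1)) = 8*(√2*I) = 8*(I*√2) = 8*I*√2 ≈ 11.314*I)
t(r, U) = 21/(-86 + 8*I*√2) (t(r, U) = (14 + 7)/(-86 + 8*I*√2) = 21/(-86 + 8*I*√2))
(t(-80, -1*(-32)) - 27162) + s(135) = ((-301/1254 - 14*I*√2/627) - 27162) + 10 = (-34061449/1254 - 14*I*√2/627) + 10 = -34048909/1254 - 14*I*√2/627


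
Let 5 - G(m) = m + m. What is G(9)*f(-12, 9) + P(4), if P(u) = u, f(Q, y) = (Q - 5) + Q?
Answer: 381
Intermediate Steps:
G(m) = 5 - 2*m (G(m) = 5 - (m + m) = 5 - 2*m)
f(Q, y) = -5 + 2*Q (f(Q, y) = (-5 + Q) + Q = -5 + 2*Q)
G(9)*f(-12, 9) + P(4) = (5 - 2*9)*(-5 + 2*(-12)) + 4 = (5 - 18)*(-5 - 24) + 4 = -13*(-29) + 4 = 377 + 4 = 381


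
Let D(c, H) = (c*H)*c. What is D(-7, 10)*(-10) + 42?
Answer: -4858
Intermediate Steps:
D(c, H) = H*c² (D(c, H) = (H*c)*c = H*c²)
D(-7, 10)*(-10) + 42 = (10*(-7)²)*(-10) + 42 = (10*49)*(-10) + 42 = 490*(-10) + 42 = -4900 + 42 = -4858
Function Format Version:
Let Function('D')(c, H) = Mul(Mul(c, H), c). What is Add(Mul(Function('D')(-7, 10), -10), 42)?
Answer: -4858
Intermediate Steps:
Function('D')(c, H) = Mul(H, Pow(c, 2)) (Function('D')(c, H) = Mul(Mul(H, c), c) = Mul(H, Pow(c, 2)))
Add(Mul(Function('D')(-7, 10), -10), 42) = Add(Mul(Mul(10, Pow(-7, 2)), -10), 42) = Add(Mul(Mul(10, 49), -10), 42) = Add(Mul(490, -10), 42) = Add(-4900, 42) = -4858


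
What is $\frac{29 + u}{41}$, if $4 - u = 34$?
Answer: $- \frac{1}{41} \approx -0.02439$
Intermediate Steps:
$u = -30$ ($u = 4 - 34 = -30$)
$\frac{29 + u}{41} = \frac{29 - 30}{41} = \left(-1\right) \frac{1}{41} = - \frac{1}{41}$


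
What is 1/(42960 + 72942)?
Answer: 1/115902 ≈ 8.6280e-6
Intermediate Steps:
1/(42960 + 72942) = 1/115902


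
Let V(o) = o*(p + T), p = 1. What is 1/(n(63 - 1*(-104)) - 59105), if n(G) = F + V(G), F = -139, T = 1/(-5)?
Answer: -5/295552 ≈ -1.6918e-5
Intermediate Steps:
T = -⅕ (T = 1*(-⅕) = -⅕ ≈ -0.20000)
V(o) = 4*o/5 (V(o) = o*(1 - ⅕) = o*(⅘) = 4*o/5)
n(G) = -139 + 4*G/5
1/(n(63 - 1*(-104)) - 59105) = 1/((-139 + 4*(63 - 1*(-104))/5) - 59105) = 1/((-139 + 4*(63 + 104)/5) - 59105) = 1/((-139 + (⅘)*167) - 59105) = 1/((-139 + 668/5) - 59105) = 1/(-27/5 - 59105) = 1/(-295552/5) = -5/295552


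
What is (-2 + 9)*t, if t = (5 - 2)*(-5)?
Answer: -105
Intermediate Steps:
t = -15 (t = 3*(-5) = -15)
(-2 + 9)*t = (-2 + 9)*(-15) = 7*(-15) = -105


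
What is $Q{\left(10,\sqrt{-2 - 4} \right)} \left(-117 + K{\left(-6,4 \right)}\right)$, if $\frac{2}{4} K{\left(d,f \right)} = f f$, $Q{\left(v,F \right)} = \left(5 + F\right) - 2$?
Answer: $-255 - 85 i \sqrt{6} \approx -255.0 - 208.21 i$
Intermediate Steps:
$Q{\left(v,F \right)} = 3 + F$
$K{\left(d,f \right)} = 2 f^{2}$ ($K{\left(d,f \right)} = 2 f f = 2 f^{2}$)
$Q{\left(10,\sqrt{-2 - 4} \right)} \left(-117 + K{\left(-6,4 \right)}\right) = \left(3 + \sqrt{-2 - 4}\right) \left(-117 + 2 \cdot 4^{2}\right) = \left(3 + \sqrt{-6}\right) \left(-117 + 2 \cdot 16\right) = \left(3 + i \sqrt{6}\right) \left(-117 + 32\right) = \left(3 + i \sqrt{6}\right) \left(-85\right) = -255 - 85 i \sqrt{6}$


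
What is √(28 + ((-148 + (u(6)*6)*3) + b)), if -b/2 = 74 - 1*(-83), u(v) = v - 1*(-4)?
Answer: I*√254 ≈ 15.937*I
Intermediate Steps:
u(v) = 4 + v (u(v) = v + 4 = 4 + v)
b = -314 (b = -2*(74 - 1*(-83)) = -2*(74 + 83) = -2*157 = -314)
√(28 + ((-148 + (u(6)*6)*3) + b)) = √(28 + ((-148 + ((4 + 6)*6)*3) - 314)) = √(28 + ((-148 + (10*6)*3) - 314)) = √(28 + ((-148 + 60*3) - 314)) = √(28 + ((-148 + 180) - 314)) = √(28 + (32 - 314)) = √(28 - 282) = √(-254) = I*√254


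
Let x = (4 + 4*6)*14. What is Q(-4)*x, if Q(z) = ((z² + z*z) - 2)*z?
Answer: -47040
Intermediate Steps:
x = 392 (x = (4 + 24)*14 = 28*14 = 392)
Q(z) = z*(-2 + 2*z²) (Q(z) = ((z² + z²) - 2)*z = (2*z² - 2)*z = (-2 + 2*z²)*z = z*(-2 + 2*z²))
Q(-4)*x = (2*(-4)*(-1 + (-4)²))*392 = (2*(-4)*(-1 + 16))*392 = (2*(-4)*15)*392 = -120*392 = -47040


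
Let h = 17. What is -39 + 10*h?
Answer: 131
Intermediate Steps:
-39 + 10*h = -39 + 10*17 = -39 + 170 = 131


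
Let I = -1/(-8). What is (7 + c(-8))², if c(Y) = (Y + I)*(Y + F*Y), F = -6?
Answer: 94864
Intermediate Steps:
I = ⅛ (I = -1*(-⅛) = ⅛ ≈ 0.12500)
c(Y) = -5*Y*(⅛ + Y) (c(Y) = (Y + ⅛)*(Y - 6*Y) = (⅛ + Y)*(-5*Y) = -5*Y*(⅛ + Y))
(7 + c(-8))² = (7 - 5/8*(-8)*(1 + 8*(-8)))² = (7 - 5/8*(-8)*(1 - 64))² = (7 - 5/8*(-8)*(-63))² = (7 - 315)² = (-308)² = 94864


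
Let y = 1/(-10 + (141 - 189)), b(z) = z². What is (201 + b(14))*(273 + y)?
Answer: 6285701/58 ≈ 1.0837e+5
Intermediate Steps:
y = -1/58 (y = 1/(-10 - 48) = 1/(-58) = -1/58 ≈ -0.017241)
(201 + b(14))*(273 + y) = (201 + 14²)*(273 - 1/58) = (201 + 196)*(15833/58) = 397*(15833/58) = 6285701/58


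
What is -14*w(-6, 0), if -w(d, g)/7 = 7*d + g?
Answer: -4116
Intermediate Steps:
w(d, g) = -49*d - 7*g (w(d, g) = -7*(7*d + g) = -7*(g + 7*d) = -49*d - 7*g)
-14*w(-6, 0) = -14*(-49*(-6) - 7*0) = -14*(294 + 0) = -14*294 = -4116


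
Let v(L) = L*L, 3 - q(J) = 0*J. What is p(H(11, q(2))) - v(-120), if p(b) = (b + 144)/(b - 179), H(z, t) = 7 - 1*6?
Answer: -2563345/178 ≈ -14401.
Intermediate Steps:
q(J) = 3 (q(J) = 3 - 0*J = 3 - 1*0 = 3 + 0 = 3)
H(z, t) = 1 (H(z, t) = 7 - 6 = 1)
p(b) = (144 + b)/(-179 + b)
v(L) = L²
p(H(11, q(2))) - v(-120) = (144 + 1)/(-179 + 1) - 1*(-120)² = 145/(-178) - 1*14400 = -1/178*145 - 14400 = -145/178 - 14400 = -2563345/178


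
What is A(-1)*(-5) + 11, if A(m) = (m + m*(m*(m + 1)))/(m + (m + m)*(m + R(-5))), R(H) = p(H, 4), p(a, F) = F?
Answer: 72/7 ≈ 10.286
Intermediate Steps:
R(H) = 4
A(m) = (m + m²*(1 + m))/(m + 2*m*(4 + m)) (A(m) = (m + m*(m*(m + 1)))/(m + (m + m)*(m + 4)) = (m + m*(m*(1 + m)))/(m + (2*m)*(4 + m)) = (m + m²*(1 + m))/(m + 2*m*(4 + m)))
A(-1)*(-5) + 11 = ((1 - 1 + (-1)²)/(9 + 2*(-1)))*(-5) + 11 = ((1 - 1 + 1)/(9 - 2))*(-5) + 11 = (1/7)*(-5) + 11 = ((⅐)*1)*(-5) + 11 = (⅐)*(-5) + 11 = -5/7 + 11 = 72/7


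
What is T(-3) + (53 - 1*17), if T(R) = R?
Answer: 33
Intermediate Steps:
T(-3) + (53 - 1*17) = -3 + (53 - 1*17) = -3 + (53 - 17) = -3 + 36 = 33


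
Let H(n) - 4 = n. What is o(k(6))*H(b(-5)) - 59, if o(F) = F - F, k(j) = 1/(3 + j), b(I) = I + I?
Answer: -59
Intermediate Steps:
b(I) = 2*I
H(n) = 4 + n
o(F) = 0
o(k(6))*H(b(-5)) - 59 = 0*(4 + 2*(-5)) - 59 = 0*(4 - 10) - 59 = 0*(-6) - 59 = 0 - 59 = -59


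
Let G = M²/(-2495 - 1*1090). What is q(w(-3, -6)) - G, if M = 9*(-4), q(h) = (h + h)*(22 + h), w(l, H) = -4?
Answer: -171648/1195 ≈ -143.64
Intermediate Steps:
q(h) = 2*h*(22 + h) (q(h) = (2*h)*(22 + h) = 2*h*(22 + h))
M = -36
G = -432/1195 (G = (-36)²/(-2495 - 1*1090) = 1296/(-2495 - 1090) = 1296/(-3585) = 1296*(-1/3585) = -432/1195 ≈ -0.36151)
q(w(-3, -6)) - G = 2*(-4)*(22 - 4) - 1*(-432/1195) = 2*(-4)*18 + 432/1195 = -144 + 432/1195 = -171648/1195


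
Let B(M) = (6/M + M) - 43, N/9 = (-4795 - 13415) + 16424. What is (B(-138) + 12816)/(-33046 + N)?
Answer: -72651/282440 ≈ -0.25723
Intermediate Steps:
N = -16074 (N = 9*((-4795 - 13415) + 16424) = 9*(-18210 + 16424) = 9*(-1786) = -16074)
B(M) = -43 + M + 6/M (B(M) = (M + 6/M) - 43 = -43 + M + 6/M)
(B(-138) + 12816)/(-33046 + N) = ((-43 - 138 + 6/(-138)) + 12816)/(-33046 - 16074) = ((-43 - 138 + 6*(-1/138)) + 12816)/(-49120) = ((-43 - 138 - 1/23) + 12816)*(-1/49120) = (-4164/23 + 12816)*(-1/49120) = (290604/23)*(-1/49120) = -72651/282440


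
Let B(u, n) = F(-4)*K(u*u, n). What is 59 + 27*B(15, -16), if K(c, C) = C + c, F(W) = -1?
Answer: -5584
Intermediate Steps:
B(u, n) = -n - u² (B(u, n) = -(n + u*u) = -(n + u²) = -n - u²)
59 + 27*B(15, -16) = 59 + 27*(-1*(-16) - 1*15²) = 59 + 27*(16 - 1*225) = 59 + 27*(16 - 225) = 59 + 27*(-209) = 59 - 5643 = -5584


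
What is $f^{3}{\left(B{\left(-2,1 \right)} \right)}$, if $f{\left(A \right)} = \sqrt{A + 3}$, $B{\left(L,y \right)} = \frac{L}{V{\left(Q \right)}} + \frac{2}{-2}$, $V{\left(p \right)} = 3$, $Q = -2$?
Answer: $\frac{8 \sqrt{3}}{9} \approx 1.5396$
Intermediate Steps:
$B{\left(L,y \right)} = -1 + \frac{L}{3}$ ($B{\left(L,y \right)} = \frac{L}{3} + \frac{2}{-2} = L \frac{1}{3} + 2 \left(- \frac{1}{2}\right) = \frac{L}{3} - 1 = -1 + \frac{L}{3}$)
$f{\left(A \right)} = \sqrt{3 + A}$
$f^{3}{\left(B{\left(-2,1 \right)} \right)} = \left(\sqrt{3 + \left(-1 + \frac{1}{3} \left(-2\right)\right)}\right)^{3} = \left(\sqrt{3 - \frac{5}{3}}\right)^{3} = \left(\sqrt{\frac{4}{3}}\right)^{3} = \left(\frac{2 \sqrt{3}}{3}\right)^{3} = \frac{8 \sqrt{3}}{9}$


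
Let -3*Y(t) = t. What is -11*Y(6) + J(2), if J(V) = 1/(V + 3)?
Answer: 111/5 ≈ 22.200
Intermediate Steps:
Y(t) = -t/3
J(V) = 1/(3 + V)
-11*Y(6) + J(2) = -(-11)*6/3 + 1/(3 + 2) = -11*(-2) + 1/5 = 22 + ⅕ = 111/5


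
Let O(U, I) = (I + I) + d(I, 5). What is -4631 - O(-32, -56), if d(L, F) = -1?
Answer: -4518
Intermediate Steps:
O(U, I) = -1 + 2*I (O(U, I) = (I + I) - 1 = 2*I - 1 = -1 + 2*I)
-4631 - O(-32, -56) = -4631 - (-1 + 2*(-56)) = -4631 - (-1 - 112) = -4631 - 1*(-113) = -4631 + 113 = -4518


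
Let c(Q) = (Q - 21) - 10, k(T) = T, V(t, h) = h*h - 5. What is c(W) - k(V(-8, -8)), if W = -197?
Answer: -287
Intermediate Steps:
V(t, h) = -5 + h**2 (V(t, h) = h**2 - 5 = -5 + h**2)
c(Q) = -31 + Q (c(Q) = (-21 + Q) - 10 = -31 + Q)
c(W) - k(V(-8, -8)) = (-31 - 197) - (-5 + (-8)**2) = -228 - (-5 + 64) = -228 - 1*59 = -228 - 59 = -287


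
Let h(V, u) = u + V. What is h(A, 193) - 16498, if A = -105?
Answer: -16410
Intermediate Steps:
h(V, u) = V + u
h(A, 193) - 16498 = (-105 + 193) - 16498 = 88 - 16498 = -16410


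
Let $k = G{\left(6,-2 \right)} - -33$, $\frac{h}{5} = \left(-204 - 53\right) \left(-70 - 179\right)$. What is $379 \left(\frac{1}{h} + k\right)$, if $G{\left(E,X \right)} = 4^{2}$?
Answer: $\frac{5942070394}{319965} \approx 18571.0$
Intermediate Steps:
$h = 319965$ ($h = 5 \left(-204 - 53\right) \left(-70 - 179\right) = 5 \left(\left(-257\right) \left(-249\right)\right) = 5 \cdot 63993 = 319965$)
$G{\left(E,X \right)} = 16$
$k = 49$ ($k = 16 - -33 = 16 + 33 = 49$)
$379 \left(\frac{1}{h} + k\right) = 379 \left(\frac{1}{319965} + 49\right) = 379 \cdot \frac{15678286}{319965} = \frac{5942070394}{319965}$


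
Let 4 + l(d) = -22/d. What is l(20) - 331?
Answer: -3361/10 ≈ -336.10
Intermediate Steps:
l(d) = -4 - 22/d
l(20) - 331 = (-4 - 22/20) - 331 = (-4 - 22*1/20) - 331 = (-4 - 11/10) - 331 = -51/10 - 331 = -3361/10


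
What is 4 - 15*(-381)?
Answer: 5719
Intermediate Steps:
4 - 15*(-381) = 4 + 5715 = 5719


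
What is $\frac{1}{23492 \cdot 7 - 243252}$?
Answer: $- \frac{1}{78808} \approx -1.2689 \cdot 10^{-5}$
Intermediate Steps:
$\frac{1}{23492 \cdot 7 - 243252} = \frac{1}{164444 - 243252} = \frac{1}{-78808} = - \frac{1}{78808}$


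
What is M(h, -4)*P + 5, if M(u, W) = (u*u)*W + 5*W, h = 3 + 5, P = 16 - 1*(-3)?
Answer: -5239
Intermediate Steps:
P = 19 (P = 16 + 3 = 19)
h = 8
M(u, W) = 5*W + W*u² (M(u, W) = u²*W + 5*W = W*u² + 5*W = 5*W + W*u²)
M(h, -4)*P + 5 = -4*(5 + 8²)*19 + 5 = -4*(5 + 64)*19 + 5 = -4*69*19 + 5 = -276*19 + 5 = -5244 + 5 = -5239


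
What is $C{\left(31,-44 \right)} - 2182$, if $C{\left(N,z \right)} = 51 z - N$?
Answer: $-4457$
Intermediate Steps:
$C{\left(N,z \right)} = - N + 51 z$
$C{\left(31,-44 \right)} - 2182 = \left(\left(-1\right) 31 + 51 \left(-44\right)\right) - 2182 = \left(-31 - 2244\right) - 2182 = -2275 - 2182 = -4457$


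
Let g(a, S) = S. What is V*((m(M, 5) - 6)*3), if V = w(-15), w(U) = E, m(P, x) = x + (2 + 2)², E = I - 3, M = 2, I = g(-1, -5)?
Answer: -360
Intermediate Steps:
I = -5
E = -8 (E = -5 - 3 = -8)
m(P, x) = 16 + x (m(P, x) = x + 4² = x + 16 = 16 + x)
w(U) = -8
V = -8
V*((m(M, 5) - 6)*3) = -8*((16 + 5) - 6)*3 = -8*(21 - 6)*3 = -120*3 = -8*45 = -360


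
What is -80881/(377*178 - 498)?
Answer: -80881/66608 ≈ -1.2143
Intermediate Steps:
-80881/(377*178 - 498) = -80881/(67106 - 498) = -80881/66608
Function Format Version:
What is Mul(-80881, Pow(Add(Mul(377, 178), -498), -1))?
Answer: Rational(-80881, 66608) ≈ -1.2143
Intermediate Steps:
Mul(-80881, Pow(Add(Mul(377, 178), -498), -1)) = Mul(-80881, Pow(Add(67106, -498), -1)) = Mul(-80881, Pow(66608, -1)) = Mul(-80881, Rational(1, 66608)) = Rational(-80881, 66608)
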